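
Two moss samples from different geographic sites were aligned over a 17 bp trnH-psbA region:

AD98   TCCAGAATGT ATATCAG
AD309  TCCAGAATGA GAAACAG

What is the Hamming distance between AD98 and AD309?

The sequences differ at positions 10 (T/A), 11 (A/G), 12 (T/A), 14 (T/A).
That gives 4 mismatches out of 17 aligned sites, so the Hamming distance is 4.

4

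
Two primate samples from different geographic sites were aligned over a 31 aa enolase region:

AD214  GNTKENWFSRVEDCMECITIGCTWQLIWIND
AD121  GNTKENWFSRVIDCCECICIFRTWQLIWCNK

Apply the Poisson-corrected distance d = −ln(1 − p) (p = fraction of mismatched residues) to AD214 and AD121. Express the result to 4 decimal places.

0.2559

Differing sites — 12:E/I; 15:M/C; 19:T/C; 21:G/F; 22:C/R; 29:I/C; 31:D/K.
p = 7/31 = 0.225806.
d = −ln(1 − 0.225806) = −ln(0.774194) = 0.2559.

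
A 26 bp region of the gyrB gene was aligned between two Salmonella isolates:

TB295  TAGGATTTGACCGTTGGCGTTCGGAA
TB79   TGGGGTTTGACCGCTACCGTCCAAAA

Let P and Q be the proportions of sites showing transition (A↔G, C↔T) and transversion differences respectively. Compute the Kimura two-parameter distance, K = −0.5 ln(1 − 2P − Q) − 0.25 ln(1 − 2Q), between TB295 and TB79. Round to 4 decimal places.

Mismatches occur at site 2 (A→G, transition), site 5 (A→G, transition), site 14 (T→C, transition), site 16 (G→A, transition), site 17 (G→C, transversion), site 21 (T→C, transition), site 23 (G→A, transition), site 24 (G→A, transition).
Of the 8 differences, 7 transitions and 1 transversion over 26 sites: P = 7/26 = 0.269231, Q = 1/26 = 0.038462.
d = −0.5·ln(0.423076) − 0.25·ln(0.923076) = −0.5·(-0.860203) − 0.25·(-0.080044) = 0.4501.

0.4501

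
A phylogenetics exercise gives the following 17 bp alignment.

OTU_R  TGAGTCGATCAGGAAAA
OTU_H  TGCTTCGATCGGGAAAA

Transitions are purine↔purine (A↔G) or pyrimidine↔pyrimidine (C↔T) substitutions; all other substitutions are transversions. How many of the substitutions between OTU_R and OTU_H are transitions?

1

The sequences differ at positions 3 (A/C, transversion), 4 (G/T, transversion), 11 (A/G, transition).
Of the 3 differences, 1 transition and 2 transversions, so the answer is 1.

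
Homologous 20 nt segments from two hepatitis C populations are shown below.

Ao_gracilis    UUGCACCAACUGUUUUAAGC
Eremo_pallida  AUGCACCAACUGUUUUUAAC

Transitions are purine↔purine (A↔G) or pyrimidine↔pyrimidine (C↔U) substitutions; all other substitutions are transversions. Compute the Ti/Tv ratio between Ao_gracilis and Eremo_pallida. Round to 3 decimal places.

0.500

Differing sites — 1:U/A (Tv); 17:A/U (Tv); 19:G/A (Ti).
Of the 3 differences, 1 transition and 2 transversions, so Ti/Tv = 1/2 = 0.500.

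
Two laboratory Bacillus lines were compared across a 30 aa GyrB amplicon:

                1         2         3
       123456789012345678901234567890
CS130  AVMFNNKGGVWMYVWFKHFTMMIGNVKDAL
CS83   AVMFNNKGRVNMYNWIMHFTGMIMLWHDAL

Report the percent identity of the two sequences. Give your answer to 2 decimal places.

66.67%

Differing sites — 9:G/R; 11:W/N; 14:V/N; 16:F/I; 17:K/M; 21:M/G; 24:G/M; 25:N/L; 26:V/W; 27:K/H.
20 of the 30 sites match, so the percent identity is 20/30 × 100 = 66.67%.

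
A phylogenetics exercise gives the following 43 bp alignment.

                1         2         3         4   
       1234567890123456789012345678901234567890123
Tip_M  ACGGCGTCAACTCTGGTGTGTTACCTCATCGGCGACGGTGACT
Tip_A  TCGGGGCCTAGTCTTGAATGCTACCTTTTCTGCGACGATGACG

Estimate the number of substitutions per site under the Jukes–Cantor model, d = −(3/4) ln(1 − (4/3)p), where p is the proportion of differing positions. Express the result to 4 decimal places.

Mismatches occur at site 1 (A↔T), site 5 (C↔G), site 7 (T↔C), site 9 (A↔T), site 11 (C↔G), site 15 (G↔T), site 17 (T↔A), site 18 (G↔A), site 21 (T↔C), site 27 (C↔T), site 28 (A↔T), site 31 (G↔T), site 38 (G↔A), site 43 (T↔G).
p = 14/43 = 0.325581.
d = −0.75 · ln(1 − (4/3)·0.325581) = −0.75 · ln(0.565892) = −0.75 · (-0.569352) = 0.4270.

0.4270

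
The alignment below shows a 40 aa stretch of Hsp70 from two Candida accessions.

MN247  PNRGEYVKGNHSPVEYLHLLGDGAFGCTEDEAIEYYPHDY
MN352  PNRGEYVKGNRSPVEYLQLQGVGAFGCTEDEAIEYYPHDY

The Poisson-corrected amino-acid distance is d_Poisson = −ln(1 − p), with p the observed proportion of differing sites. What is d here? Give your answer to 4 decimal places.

Mismatches occur at site 11 (H/R), site 18 (H/Q), site 20 (L/Q), site 22 (D/V).
p = 4/40 = 0.100000.
d = −ln(1 − 0.100000) = −ln(0.900000) = 0.1054.

0.1054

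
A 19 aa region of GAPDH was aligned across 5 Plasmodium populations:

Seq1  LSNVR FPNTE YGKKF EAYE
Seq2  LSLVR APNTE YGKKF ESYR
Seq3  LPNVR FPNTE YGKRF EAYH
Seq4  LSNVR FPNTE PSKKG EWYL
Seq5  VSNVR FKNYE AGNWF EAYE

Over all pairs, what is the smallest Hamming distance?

Pairwise Hamming distances:
  Seq1 vs Seq2: 4
  Seq1 vs Seq3: 3
  Seq1 vs Seq4: 5
  Seq1 vs Seq5: 6
  Seq2 vs Seq3: 6
  Seq2 vs Seq4: 7
  Seq2 vs Seq5: 10
  Seq3 vs Seq4: 7
  Seq3 vs Seq5: 8
  Seq4 vs Seq5: 10
The smallest is 3, between Seq1 and Seq3.

3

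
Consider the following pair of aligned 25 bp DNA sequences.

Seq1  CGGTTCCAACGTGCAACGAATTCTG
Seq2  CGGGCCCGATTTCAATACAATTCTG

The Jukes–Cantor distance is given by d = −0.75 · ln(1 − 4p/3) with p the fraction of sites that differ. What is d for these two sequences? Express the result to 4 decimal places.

The sequences differ at positions 4 (T/G), 5 (T/C), 8 (A/G), 10 (C/T), 11 (G/T), 13 (G/C), 14 (C/A), 16 (A/T), 17 (C/A), 18 (G/C).
p = 10/25 = 0.400000.
d = −0.75 · ln(1 − (4/3)·0.400000) = −0.75 · ln(0.466667) = −0.75 · (-0.762139) = 0.5716.

0.5716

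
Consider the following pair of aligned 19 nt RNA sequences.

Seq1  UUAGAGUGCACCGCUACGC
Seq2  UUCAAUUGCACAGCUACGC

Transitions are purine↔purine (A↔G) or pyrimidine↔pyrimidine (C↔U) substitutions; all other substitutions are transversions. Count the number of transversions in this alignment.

Differing sites — 3:A/C (Tv); 4:G/A (Ti); 6:G/U (Tv); 12:C/A (Tv).
Of the 4 differences, 1 transition and 3 transversions, so the answer is 3.

3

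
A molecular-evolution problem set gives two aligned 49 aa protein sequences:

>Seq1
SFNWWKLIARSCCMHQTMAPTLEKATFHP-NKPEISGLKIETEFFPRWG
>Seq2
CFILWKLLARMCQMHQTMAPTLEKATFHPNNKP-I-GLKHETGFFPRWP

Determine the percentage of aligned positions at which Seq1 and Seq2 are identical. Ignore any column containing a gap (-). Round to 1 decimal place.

Excluding the 3 gap columns leaves 46 comparable sites.
Differing sites — 1:S/C; 3:N/I; 4:W/L; 8:I/L; 11:S/M; 13:C/Q; 40:I/H; 43:E/G; 49:G/P.
37 of the 46 comparable sites match, so the percent identity is 37/46 × 100 = 80.4%.

80.4%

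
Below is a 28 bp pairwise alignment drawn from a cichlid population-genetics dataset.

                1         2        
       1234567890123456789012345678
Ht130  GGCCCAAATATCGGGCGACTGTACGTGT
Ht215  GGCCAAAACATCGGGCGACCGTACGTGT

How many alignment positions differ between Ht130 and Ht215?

3

Differing sites — 5:C/A; 9:T/C; 20:T/C.
That gives 3 mismatches out of 28 aligned sites, so the Hamming distance is 3.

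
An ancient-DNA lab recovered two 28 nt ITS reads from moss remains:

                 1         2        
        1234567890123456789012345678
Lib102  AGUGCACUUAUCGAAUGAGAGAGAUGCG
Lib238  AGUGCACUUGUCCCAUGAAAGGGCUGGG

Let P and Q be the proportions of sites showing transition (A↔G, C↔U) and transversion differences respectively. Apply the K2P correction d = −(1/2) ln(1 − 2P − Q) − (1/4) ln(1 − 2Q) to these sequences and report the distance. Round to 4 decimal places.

0.3050

Mismatches occur at site 10 (A/G, transition), site 13 (G/C, transversion), site 14 (A/C, transversion), site 19 (G/A, transition), site 22 (A/G, transition), site 24 (A/C, transversion), site 27 (C/G, transversion).
Of the 7 differences, 3 transitions and 4 transversions over 28 sites: P = 3/28 = 0.107143, Q = 4/28 = 0.142857.
d = −0.5·ln(0.642857) − 0.25·ln(0.714286) = −0.5·(-0.441833) − 0.25·(-0.336472) = 0.3050.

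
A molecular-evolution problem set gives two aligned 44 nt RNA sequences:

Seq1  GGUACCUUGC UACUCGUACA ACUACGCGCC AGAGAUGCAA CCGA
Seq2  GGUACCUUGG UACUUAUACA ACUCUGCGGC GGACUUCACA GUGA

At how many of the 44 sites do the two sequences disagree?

14

Differing sites — 10:C/G; 15:C/U; 16:G/A; 24:A/C; 25:C/U; 29:C/G; 31:A/G; 34:G/C; 35:A/U; 37:G/C; 38:C/A; 39:A/C; 41:C/G; 42:C/U.
That gives 14 mismatches out of 44 aligned sites, so the Hamming distance is 14.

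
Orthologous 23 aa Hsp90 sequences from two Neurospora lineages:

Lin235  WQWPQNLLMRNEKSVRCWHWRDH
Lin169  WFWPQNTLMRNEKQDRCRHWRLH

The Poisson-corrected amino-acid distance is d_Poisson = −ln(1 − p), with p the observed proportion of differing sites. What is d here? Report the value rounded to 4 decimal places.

0.3023

The sequences differ at positions 2 (Q/F), 7 (L/T), 14 (S/Q), 15 (V/D), 18 (W/R), 22 (D/L).
p = 6/23 = 0.260870.
d = −ln(1 − 0.260870) = −ln(0.739130) = 0.3023.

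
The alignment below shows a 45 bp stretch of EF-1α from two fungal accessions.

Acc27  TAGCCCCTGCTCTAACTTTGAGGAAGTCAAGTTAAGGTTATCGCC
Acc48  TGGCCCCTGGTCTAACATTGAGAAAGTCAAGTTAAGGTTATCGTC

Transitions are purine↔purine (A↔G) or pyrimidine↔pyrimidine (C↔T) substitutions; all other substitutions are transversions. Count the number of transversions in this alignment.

Mismatches occur at site 2 (A→G, transition), site 10 (C→G, transversion), site 17 (T→A, transversion), site 23 (G→A, transition), site 44 (C→T, transition).
Of the 5 differences, 3 transitions and 2 transversions, so the answer is 2.

2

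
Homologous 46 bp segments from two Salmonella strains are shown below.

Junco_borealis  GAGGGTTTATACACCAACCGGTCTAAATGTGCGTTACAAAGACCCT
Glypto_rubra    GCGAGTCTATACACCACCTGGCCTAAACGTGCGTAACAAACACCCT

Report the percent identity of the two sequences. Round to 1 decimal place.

Differing sites — 2:A/C; 4:G/A; 7:T/C; 17:A/C; 19:C/T; 22:T/C; 28:T/C; 35:T/A; 41:G/C.
37 of the 46 sites match, so the percent identity is 37/46 × 100 = 80.4%.

80.4%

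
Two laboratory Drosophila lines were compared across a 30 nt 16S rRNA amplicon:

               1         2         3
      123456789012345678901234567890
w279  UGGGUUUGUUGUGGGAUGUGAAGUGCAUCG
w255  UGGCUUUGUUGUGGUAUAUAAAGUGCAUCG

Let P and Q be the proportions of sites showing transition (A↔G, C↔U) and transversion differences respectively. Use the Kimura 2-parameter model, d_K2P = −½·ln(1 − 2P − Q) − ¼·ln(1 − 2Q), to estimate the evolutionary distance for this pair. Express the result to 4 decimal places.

The sequences differ at positions 4 (G/C, transversion), 15 (G/U, transversion), 18 (G/A, transition), 20 (G/A, transition).
Of the 4 differences, 2 transitions and 2 transversions over 30 sites: P = 2/30 = 0.066667, Q = 2/30 = 0.066667.
d = −0.5·ln(0.799999) − 0.25·ln(0.866666) = −0.5·(-0.223145) − 0.25·(-0.143102) = 0.1473.

0.1473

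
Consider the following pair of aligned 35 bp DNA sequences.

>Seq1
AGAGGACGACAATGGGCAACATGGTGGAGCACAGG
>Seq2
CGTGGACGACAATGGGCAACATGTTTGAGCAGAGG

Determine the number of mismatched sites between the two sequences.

Differing sites — 1:A/C; 3:A/T; 24:G/T; 26:G/T; 32:C/G.
That gives 5 mismatches out of 35 aligned sites, so the Hamming distance is 5.

5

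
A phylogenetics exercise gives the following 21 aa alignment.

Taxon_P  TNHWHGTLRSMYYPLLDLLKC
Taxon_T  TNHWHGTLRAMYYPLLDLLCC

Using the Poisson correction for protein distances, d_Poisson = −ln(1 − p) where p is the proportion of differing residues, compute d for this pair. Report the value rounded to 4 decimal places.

The sequences differ at positions 10 (S/A), 20 (K/C).
p = 2/21 = 0.095238.
d = −ln(1 − 0.095238) = −ln(0.904762) = 0.1001.

0.1001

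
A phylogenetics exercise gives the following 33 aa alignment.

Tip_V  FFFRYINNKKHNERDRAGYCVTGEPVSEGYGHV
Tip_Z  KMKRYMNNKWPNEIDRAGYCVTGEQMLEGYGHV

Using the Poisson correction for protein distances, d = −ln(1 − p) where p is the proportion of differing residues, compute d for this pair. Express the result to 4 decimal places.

The sequences differ at positions 1 (F/K), 2 (F/M), 3 (F/K), 6 (I/M), 10 (K/W), 11 (H/P), 14 (R/I), 25 (P/Q), 26 (V/M), 27 (S/L).
p = 10/33 = 0.303030.
d = −ln(1 − 0.303030) = −ln(0.696970) = 0.3610.

0.3610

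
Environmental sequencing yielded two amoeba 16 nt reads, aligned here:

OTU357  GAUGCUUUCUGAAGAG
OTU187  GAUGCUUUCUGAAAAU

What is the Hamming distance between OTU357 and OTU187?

2

Mismatches occur at site 14 (G→A), site 16 (G→U).
That gives 2 mismatches out of 16 aligned sites, so the Hamming distance is 2.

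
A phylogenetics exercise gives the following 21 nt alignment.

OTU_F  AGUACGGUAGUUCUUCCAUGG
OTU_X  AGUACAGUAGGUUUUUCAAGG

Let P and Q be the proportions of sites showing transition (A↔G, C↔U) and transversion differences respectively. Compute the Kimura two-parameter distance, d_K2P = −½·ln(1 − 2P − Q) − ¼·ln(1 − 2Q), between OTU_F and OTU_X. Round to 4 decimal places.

0.2926

Mismatches occur at site 6 (G/A, transition), site 11 (U/G, transversion), site 13 (C/U, transition), site 16 (C/U, transition), site 19 (U/A, transversion).
Of the 5 differences, 3 transitions and 2 transversions over 21 sites: P = 3/21 = 0.142857, Q = 2/21 = 0.095238.
d = −0.5·ln(0.619048) − 0.25·ln(0.809524) = −0.5·(-0.479572) − 0.25·(-0.211309) = 0.2926.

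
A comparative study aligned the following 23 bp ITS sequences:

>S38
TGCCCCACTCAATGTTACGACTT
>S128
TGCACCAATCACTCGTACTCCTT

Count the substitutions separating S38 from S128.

The sequences differ at positions 4 (C/A), 8 (C/A), 12 (A/C), 14 (G/C), 15 (T/G), 19 (G/T), 20 (A/C).
That gives 7 mismatches out of 23 aligned sites, so the Hamming distance is 7.

7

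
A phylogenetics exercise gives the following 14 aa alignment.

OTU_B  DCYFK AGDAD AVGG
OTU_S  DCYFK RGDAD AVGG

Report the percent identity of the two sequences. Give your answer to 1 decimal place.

92.9%

The sequences differ at position 6 (A/R).
13 of the 14 sites match, so the percent identity is 13/14 × 100 = 92.9%.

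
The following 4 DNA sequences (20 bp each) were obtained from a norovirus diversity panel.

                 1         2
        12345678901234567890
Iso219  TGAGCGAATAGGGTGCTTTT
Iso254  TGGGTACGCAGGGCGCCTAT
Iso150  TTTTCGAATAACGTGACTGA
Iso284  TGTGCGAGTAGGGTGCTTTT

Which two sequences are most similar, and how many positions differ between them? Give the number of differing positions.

2

Pairwise Hamming distances:
  Iso219 vs Iso254: 9
  Iso219 vs Iso150: 9
  Iso219 vs Iso284: 2
  Iso254 vs Iso150: 14
  Iso254 vs Iso284: 8
  Iso150 vs Iso284: 9
The smallest is 2, between Iso219 and Iso284.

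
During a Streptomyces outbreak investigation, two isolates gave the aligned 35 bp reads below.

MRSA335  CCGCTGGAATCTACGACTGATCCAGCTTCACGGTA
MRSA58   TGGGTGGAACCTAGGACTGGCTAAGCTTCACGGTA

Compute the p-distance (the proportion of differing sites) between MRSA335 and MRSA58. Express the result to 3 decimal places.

0.257

The sequences differ at positions 1 (C/T), 2 (C/G), 4 (C/G), 10 (T/C), 14 (C/G), 20 (A/G), 21 (T/C), 22 (C/T), 23 (C/A).
There are 9 differences over 35 sites, so p = 9/35 = 0.257.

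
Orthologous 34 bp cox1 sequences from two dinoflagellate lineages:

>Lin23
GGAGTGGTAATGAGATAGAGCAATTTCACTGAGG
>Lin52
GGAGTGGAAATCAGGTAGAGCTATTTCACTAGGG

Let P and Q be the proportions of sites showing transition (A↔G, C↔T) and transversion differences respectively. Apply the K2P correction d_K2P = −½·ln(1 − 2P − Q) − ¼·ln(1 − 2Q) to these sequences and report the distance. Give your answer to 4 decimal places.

Mismatches occur at site 8 (T/A, transversion), site 12 (G/C, transversion), site 15 (A/G, transition), site 22 (A/T, transversion), site 31 (G/A, transition), site 32 (A/G, transition).
Of the 6 differences, 3 transitions and 3 transversions over 34 sites: P = 3/34 = 0.088235, Q = 3/34 = 0.088235.
d = −0.5·ln(0.735295) − 0.25·ln(0.823530) = −0.5·(-0.307483) − 0.25·(-0.194155) = 0.2023.

0.2023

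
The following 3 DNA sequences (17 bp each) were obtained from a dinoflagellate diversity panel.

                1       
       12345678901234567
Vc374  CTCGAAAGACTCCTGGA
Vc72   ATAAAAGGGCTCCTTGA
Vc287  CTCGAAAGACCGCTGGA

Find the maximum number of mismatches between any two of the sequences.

Pairwise Hamming distances:
  Vc374 vs Vc72: 6
  Vc374 vs Vc287: 2
  Vc72 vs Vc287: 8
The largest is 8, between Vc72 and Vc287.

8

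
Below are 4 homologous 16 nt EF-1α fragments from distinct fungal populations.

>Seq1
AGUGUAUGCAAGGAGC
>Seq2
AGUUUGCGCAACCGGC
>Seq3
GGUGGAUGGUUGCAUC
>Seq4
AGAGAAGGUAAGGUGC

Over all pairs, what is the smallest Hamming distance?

5

Pairwise Hamming distances:
  Seq1 vs Seq2: 6
  Seq1 vs Seq3: 7
  Seq1 vs Seq4: 5
  Seq2 vs Seq3: 11
  Seq2 vs Seq4: 9
  Seq3 vs Seq4: 10
The smallest is 5, between Seq1 and Seq4.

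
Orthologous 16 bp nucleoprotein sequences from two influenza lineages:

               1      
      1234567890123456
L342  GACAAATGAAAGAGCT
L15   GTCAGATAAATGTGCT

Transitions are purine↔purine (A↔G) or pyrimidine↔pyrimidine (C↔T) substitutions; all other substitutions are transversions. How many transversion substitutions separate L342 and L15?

3

Differing sites — 2:A/T (Tv); 5:A/G (Ti); 8:G/A (Ti); 11:A/T (Tv); 13:A/T (Tv).
Of the 5 differences, 2 transitions and 3 transversions, so the answer is 3.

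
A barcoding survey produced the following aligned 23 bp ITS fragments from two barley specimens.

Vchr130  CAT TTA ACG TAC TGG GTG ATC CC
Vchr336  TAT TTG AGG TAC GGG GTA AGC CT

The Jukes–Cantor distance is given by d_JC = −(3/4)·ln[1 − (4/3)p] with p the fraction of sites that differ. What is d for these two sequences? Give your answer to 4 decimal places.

Differing sites — 1:C/T; 6:A/G; 8:C/G; 13:T/G; 18:G/A; 20:T/G; 23:C/T.
p = 7/23 = 0.304348.
d = −0.75 · ln(1 − (4/3)·0.304348) = −0.75 · ln(0.594203) = −0.75 · (-0.520534) = 0.3904.

0.3904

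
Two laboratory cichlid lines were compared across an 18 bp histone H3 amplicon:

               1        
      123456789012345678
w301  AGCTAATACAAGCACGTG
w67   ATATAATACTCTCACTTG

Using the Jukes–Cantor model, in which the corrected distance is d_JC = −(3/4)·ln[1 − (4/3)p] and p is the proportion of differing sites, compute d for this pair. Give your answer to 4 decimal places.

The sequences differ at positions 2 (G/T), 3 (C/A), 10 (A/T), 11 (A/C), 12 (G/T), 16 (G/T).
p = 6/18 = 0.333333.
d = −0.75 · ln(1 − (4/3)·0.333333) = −0.75 · ln(0.555556) = −0.75 · (-0.587786) = 0.4408.

0.4408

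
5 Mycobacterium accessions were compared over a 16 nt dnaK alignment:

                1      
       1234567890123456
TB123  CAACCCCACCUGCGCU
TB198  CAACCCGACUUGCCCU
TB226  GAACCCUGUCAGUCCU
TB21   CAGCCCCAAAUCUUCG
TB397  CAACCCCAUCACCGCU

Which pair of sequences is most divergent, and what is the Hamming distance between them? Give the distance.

10

Pairwise Hamming distances:
  TB123 vs TB198: 3
  TB123 vs TB226: 7
  TB123 vs TB21: 7
  TB123 vs TB397: 3
  TB198 vs TB226: 7
  TB198 vs TB21: 8
  TB198 vs TB397: 6
  TB226 vs TB21: 10
  TB226 vs TB397: 6
  TB21 vs TB397: 7
The largest is 10, between TB226 and TB21.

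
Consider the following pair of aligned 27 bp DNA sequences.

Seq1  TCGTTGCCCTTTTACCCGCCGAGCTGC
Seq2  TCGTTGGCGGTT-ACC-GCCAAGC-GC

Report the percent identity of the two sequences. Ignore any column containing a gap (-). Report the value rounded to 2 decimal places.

Excluding the 3 gap columns leaves 24 comparable sites.
Differing sites — 7:C/G; 9:C/G; 10:T/G; 21:G/A.
20 of the 24 comparable sites match, so the percent identity is 20/24 × 100 = 83.33%.

83.33%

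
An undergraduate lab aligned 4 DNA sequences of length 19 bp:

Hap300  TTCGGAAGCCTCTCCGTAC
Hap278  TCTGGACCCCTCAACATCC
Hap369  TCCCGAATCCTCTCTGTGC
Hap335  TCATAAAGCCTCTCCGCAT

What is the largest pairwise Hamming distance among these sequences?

11

Pairwise Hamming distances:
  Hap300 vs Hap278: 8
  Hap300 vs Hap369: 5
  Hap300 vs Hap335: 6
  Hap278 vs Hap369: 9
  Hap278 vs Hap335: 11
  Hap369 vs Hap335: 8
The largest is 11, between Hap278 and Hap335.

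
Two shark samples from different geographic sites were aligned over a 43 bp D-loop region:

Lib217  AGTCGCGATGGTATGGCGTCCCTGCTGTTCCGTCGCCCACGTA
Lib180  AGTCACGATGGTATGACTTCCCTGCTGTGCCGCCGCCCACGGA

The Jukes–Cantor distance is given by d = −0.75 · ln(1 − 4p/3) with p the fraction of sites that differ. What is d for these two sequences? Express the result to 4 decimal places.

Mismatches occur at site 5 (G→A), site 16 (G→A), site 18 (G→T), site 29 (T→G), site 33 (T→C), site 42 (T→G).
p = 6/43 = 0.139535.
d = −0.75 · ln(1 − (4/3)·0.139535) = −0.75 · ln(0.813953) = −0.75 · (-0.205853) = 0.1544.

0.1544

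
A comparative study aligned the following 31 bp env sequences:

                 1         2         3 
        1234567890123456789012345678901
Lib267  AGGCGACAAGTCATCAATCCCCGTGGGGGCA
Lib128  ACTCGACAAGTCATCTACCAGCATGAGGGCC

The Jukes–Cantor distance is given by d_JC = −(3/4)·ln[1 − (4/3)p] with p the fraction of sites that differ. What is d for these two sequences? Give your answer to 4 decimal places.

Mismatches occur at site 2 (G→C), site 3 (G→T), site 16 (A→T), site 18 (T→C), site 20 (C→A), site 21 (C→G), site 23 (G→A), site 26 (G→A), site 31 (A→C).
p = 9/31 = 0.290323.
d = −0.75 · ln(1 − (4/3)·0.290323) = −0.75 · ln(0.612903) = −0.75 · (-0.489549) = 0.3672.

0.3672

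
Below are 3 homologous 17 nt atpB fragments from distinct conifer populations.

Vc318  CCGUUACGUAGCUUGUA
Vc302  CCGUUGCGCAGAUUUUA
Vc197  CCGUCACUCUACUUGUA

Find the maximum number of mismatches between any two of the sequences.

7

Pairwise Hamming distances:
  Vc318 vs Vc302: 4
  Vc318 vs Vc197: 5
  Vc302 vs Vc197: 7
The largest is 7, between Vc302 and Vc197.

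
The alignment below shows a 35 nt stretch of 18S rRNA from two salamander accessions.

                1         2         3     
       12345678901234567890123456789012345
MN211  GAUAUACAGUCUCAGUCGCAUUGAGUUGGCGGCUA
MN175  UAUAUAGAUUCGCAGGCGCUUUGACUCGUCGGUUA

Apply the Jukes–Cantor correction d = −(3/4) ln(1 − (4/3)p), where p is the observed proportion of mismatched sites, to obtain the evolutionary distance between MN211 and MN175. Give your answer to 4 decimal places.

0.3597

Differing sites — 1:G/U; 7:C/G; 9:G/U; 12:U/G; 16:U/G; 20:A/U; 25:G/C; 27:U/C; 29:G/U; 33:C/U.
p = 10/35 = 0.285714.
d = −0.75 · ln(1 − (4/3)·0.285714) = −0.75 · ln(0.619048) = −0.75 · (-0.479572) = 0.3597.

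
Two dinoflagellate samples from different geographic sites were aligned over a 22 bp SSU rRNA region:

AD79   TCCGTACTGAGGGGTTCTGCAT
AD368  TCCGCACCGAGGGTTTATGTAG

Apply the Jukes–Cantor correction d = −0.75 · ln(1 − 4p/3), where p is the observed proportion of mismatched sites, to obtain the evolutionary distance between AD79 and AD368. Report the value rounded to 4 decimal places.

0.3390

Mismatches occur at site 5 (T/C), site 8 (T/C), site 14 (G/T), site 17 (C/A), site 20 (C/T), site 22 (T/G).
p = 6/22 = 0.272727.
d = −0.75 · ln(1 − (4/3)·0.272727) = −0.75 · ln(0.636364) = −0.75 · (-0.451985) = 0.3390.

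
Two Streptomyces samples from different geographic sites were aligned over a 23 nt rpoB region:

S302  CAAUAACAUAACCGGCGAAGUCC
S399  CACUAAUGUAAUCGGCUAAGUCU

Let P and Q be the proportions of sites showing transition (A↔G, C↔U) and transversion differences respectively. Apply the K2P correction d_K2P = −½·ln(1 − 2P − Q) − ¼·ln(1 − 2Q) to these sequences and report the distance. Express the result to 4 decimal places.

Mismatches occur at site 3 (A↔C, transversion), site 7 (C↔U, transition), site 8 (A↔G, transition), site 12 (C↔U, transition), site 17 (G↔U, transversion), site 23 (C↔U, transition).
Of the 6 differences, 4 transitions and 2 transversions over 23 sites: P = 4/23 = 0.173913, Q = 2/23 = 0.086957.
d = −0.5·ln(0.565217) − 0.25·ln(0.826086) = −0.5·(-0.570546) − 0.25·(-0.191056) = 0.3330.

0.3330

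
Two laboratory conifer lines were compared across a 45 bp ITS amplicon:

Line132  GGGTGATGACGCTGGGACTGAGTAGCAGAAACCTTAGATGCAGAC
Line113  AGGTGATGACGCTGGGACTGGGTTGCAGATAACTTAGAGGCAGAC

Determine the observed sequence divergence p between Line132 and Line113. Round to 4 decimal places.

The sequences differ at positions 1 (G/A), 21 (A/G), 24 (A/T), 30 (A/T), 32 (C/A), 39 (T/G).
There are 6 differences over 45 sites, so p = 6/45 = 0.1333.

0.1333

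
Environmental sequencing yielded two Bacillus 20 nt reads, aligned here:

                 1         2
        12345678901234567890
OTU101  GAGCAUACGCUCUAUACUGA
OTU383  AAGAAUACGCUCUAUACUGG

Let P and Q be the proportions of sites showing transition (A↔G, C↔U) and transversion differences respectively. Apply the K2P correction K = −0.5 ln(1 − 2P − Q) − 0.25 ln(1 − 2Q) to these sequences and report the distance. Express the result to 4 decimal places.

Differing sites — 1:G/A (Ti); 4:C/A (Tv); 20:A/G (Ti).
Of the 3 differences, 2 transitions and 1 transversion over 20 sites: P = 2/20 = 0.100000, Q = 1/20 = 0.050000.
d = −0.5·ln(0.750000) − 0.25·ln(0.900000) = −0.5·(-0.287682) − 0.25·(-0.105361) = 0.1702.

0.1702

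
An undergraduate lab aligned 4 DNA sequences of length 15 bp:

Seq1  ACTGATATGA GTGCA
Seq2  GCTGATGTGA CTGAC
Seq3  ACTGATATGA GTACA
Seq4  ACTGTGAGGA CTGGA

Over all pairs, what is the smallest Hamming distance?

1

Pairwise Hamming distances:
  Seq1 vs Seq2: 5
  Seq1 vs Seq3: 1
  Seq1 vs Seq4: 5
  Seq2 vs Seq3: 6
  Seq2 vs Seq4: 7
  Seq3 vs Seq4: 6
The smallest is 1, between Seq1 and Seq3.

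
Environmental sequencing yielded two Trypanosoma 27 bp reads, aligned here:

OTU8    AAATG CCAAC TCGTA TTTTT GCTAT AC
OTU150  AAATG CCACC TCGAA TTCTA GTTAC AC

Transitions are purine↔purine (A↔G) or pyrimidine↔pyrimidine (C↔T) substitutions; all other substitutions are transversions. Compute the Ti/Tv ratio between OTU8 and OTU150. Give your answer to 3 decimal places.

Differing sites — 9:A/C (Tv); 14:T/A (Tv); 18:T/C (Ti); 20:T/A (Tv); 22:C/T (Ti); 25:T/C (Ti).
Of the 6 differences, 3 transitions and 3 transversions, so Ti/Tv = 3/3 = 1.000.

1.000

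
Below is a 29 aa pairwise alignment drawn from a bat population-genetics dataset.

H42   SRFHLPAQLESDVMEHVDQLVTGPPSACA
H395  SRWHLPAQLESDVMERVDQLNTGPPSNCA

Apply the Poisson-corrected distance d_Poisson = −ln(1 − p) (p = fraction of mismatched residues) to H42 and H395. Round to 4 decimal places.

0.1484

The sequences differ at positions 3 (F/W), 16 (H/R), 21 (V/N), 27 (A/N).
p = 4/29 = 0.137931.
d = −ln(1 − 0.137931) = −ln(0.862069) = 0.1484.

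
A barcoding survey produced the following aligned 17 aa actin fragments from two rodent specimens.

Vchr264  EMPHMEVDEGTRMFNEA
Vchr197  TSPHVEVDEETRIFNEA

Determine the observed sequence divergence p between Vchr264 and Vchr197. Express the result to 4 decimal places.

0.2941

The sequences differ at positions 1 (E/T), 2 (M/S), 5 (M/V), 10 (G/E), 13 (M/I).
There are 5 differences over 17 sites, so p = 5/17 = 0.2941.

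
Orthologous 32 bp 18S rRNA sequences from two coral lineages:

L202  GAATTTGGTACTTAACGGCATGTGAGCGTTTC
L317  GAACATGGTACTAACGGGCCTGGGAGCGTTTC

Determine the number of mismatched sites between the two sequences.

7

Differing sites — 4:T/C; 5:T/A; 13:T/A; 15:A/C; 16:C/G; 20:A/C; 23:T/G.
That gives 7 mismatches out of 32 aligned sites, so the Hamming distance is 7.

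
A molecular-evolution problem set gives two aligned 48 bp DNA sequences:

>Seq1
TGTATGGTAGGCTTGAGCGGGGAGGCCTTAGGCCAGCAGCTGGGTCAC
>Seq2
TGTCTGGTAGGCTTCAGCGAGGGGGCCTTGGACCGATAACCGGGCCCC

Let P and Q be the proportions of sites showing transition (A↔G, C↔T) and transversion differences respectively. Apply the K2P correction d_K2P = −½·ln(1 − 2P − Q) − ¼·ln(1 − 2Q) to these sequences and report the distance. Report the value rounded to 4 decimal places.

Mismatches occur at site 4 (A↔C, transversion), site 15 (G↔C, transversion), site 20 (G↔A, transition), site 23 (A↔G, transition), site 30 (A↔G, transition), site 32 (G↔A, transition), site 35 (A↔G, transition), site 36 (G↔A, transition), site 37 (C↔T, transition), site 39 (G↔A, transition), site 41 (T↔C, transition), site 45 (T↔C, transition), site 47 (A↔C, transversion).
Of the 13 differences, 10 transitions and 3 transversions over 48 sites: P = 10/48 = 0.208333, Q = 3/48 = 0.062500.
d = −0.5·ln(0.520834) − 0.25·ln(0.875000) = −0.5·(-0.652324) − 0.25·(-0.133531) = 0.3595.

0.3595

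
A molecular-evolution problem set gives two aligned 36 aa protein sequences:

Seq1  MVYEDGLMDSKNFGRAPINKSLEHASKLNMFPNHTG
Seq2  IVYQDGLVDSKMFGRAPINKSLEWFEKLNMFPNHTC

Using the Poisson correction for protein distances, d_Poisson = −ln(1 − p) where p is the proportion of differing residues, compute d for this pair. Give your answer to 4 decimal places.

0.2513

Mismatches occur at site 1 (M↔I), site 4 (E↔Q), site 8 (M↔V), site 12 (N↔M), site 24 (H↔W), site 25 (A↔F), site 26 (S↔E), site 36 (G↔C).
p = 8/36 = 0.222222.
d = −ln(1 − 0.222222) = −ln(0.777778) = 0.2513.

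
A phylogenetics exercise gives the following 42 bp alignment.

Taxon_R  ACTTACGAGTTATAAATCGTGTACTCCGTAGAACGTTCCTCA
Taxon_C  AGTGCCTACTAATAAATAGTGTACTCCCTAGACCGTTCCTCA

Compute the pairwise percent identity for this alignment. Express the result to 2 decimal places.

Mismatches occur at site 2 (C↔G), site 4 (T↔G), site 5 (A↔C), site 7 (G↔T), site 9 (G↔C), site 11 (T↔A), site 18 (C↔A), site 28 (G↔C), site 33 (A↔C).
33 of the 42 sites match, so the percent identity is 33/42 × 100 = 78.57%.

78.57%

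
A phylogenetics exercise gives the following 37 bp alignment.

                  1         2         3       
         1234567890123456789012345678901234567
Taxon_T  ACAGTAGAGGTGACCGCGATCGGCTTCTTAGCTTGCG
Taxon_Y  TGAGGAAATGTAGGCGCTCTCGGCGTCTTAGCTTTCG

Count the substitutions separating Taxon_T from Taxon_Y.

12

The sequences differ at positions 1 (A/T), 2 (C/G), 5 (T/G), 7 (G/A), 9 (G/T), 12 (G/A), 13 (A/G), 14 (C/G), 18 (G/T), 19 (A/C), 25 (T/G), 35 (G/T).
That gives 12 mismatches out of 37 aligned sites, so the Hamming distance is 12.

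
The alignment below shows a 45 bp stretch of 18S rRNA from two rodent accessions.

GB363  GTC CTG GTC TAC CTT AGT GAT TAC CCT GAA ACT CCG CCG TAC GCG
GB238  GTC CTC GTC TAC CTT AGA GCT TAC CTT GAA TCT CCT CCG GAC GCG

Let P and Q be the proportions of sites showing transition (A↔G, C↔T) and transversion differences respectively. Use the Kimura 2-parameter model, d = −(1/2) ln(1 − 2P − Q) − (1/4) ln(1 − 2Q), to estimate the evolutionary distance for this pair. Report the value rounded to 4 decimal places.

Differing sites — 6:G/C (Tv); 18:T/A (Tv); 20:A/C (Tv); 26:C/T (Ti); 31:A/T (Tv); 36:G/T (Tv); 40:T/G (Tv).
Of the 7 differences, 1 transition and 6 transversions over 45 sites: P = 1/45 = 0.022222, Q = 6/45 = 0.133333.
d = −0.5·ln(0.822223) − 0.25·ln(0.733334) = −0.5·(-0.195744) − 0.25·(-0.310154) = 0.1754.

0.1754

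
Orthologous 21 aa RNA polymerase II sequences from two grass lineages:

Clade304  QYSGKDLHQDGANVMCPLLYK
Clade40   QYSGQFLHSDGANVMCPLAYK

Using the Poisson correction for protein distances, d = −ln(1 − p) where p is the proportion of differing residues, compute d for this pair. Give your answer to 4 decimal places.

The sequences differ at positions 5 (K/Q), 6 (D/F), 9 (Q/S), 19 (L/A).
p = 4/21 = 0.190476.
d = −ln(1 − 0.190476) = −ln(0.809524) = 0.2113.

0.2113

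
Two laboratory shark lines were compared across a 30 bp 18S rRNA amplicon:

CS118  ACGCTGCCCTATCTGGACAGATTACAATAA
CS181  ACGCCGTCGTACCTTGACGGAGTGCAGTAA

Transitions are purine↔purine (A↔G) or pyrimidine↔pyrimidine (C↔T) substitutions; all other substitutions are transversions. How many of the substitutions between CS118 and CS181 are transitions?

Differing sites — 5:T/C (Ti); 7:C/T (Ti); 9:C/G (Tv); 12:T/C (Ti); 15:G/T (Tv); 19:A/G (Ti); 22:T/G (Tv); 24:A/G (Ti); 27:A/G (Ti).
Of the 9 differences, 6 transitions and 3 transversions, so the answer is 6.

6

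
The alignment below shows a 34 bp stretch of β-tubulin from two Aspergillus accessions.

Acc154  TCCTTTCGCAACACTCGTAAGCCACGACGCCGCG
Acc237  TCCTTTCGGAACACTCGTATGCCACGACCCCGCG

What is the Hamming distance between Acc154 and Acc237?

3

Mismatches occur at site 9 (C→G), site 20 (A→T), site 29 (G→C).
That gives 3 mismatches out of 34 aligned sites, so the Hamming distance is 3.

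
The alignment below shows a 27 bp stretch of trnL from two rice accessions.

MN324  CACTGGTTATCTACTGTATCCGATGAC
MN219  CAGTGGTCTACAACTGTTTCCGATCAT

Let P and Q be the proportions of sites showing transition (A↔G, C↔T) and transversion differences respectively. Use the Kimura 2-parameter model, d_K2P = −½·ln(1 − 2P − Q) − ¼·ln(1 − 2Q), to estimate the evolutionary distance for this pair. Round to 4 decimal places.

The sequences differ at positions 3 (C/G, transversion), 8 (T/C, transition), 9 (A/T, transversion), 10 (T/A, transversion), 12 (T/A, transversion), 18 (A/T, transversion), 25 (G/C, transversion), 27 (C/T, transition).
Of the 8 differences, 2 transitions and 6 transversions over 27 sites: P = 2/27 = 0.074074, Q = 6/27 = 0.222222.
d = −0.5·ln(0.629630) − 0.25·ln(0.555556) = −0.5·(-0.462623) − 0.25·(-0.587786) = 0.3783.

0.3783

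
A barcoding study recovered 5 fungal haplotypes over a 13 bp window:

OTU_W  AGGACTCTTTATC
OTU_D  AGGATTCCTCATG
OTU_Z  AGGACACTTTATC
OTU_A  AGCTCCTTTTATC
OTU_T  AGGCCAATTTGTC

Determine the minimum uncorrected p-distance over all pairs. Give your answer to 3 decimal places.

0.077

Pairwise Hamming distances:
  OTU_W vs OTU_D: 4
  OTU_W vs OTU_Z: 1
  OTU_W vs OTU_A: 4
  OTU_W vs OTU_T: 4
  OTU_D vs OTU_Z: 5
  OTU_D vs OTU_A: 8
  OTU_D vs OTU_T: 8
  OTU_Z vs OTU_A: 4
  OTU_Z vs OTU_T: 3
  OTU_A vs OTU_T: 5
The smallest is 1 mismatch, between OTU_W and OTU_Z; p = 1/13 = 0.077.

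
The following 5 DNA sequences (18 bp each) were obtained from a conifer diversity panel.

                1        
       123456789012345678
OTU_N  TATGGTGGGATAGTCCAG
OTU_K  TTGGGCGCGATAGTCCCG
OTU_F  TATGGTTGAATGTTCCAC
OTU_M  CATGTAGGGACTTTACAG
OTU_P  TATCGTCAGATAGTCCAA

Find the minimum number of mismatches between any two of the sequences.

4

Pairwise Hamming distances:
  OTU_N vs OTU_K: 5
  OTU_N vs OTU_F: 5
  OTU_N vs OTU_M: 7
  OTU_N vs OTU_P: 4
  OTU_K vs OTU_F: 10
  OTU_K vs OTU_M: 11
  OTU_K vs OTU_P: 8
  OTU_F vs OTU_M: 9
  OTU_F vs OTU_P: 7
  OTU_M vs OTU_P: 11
The smallest is 4, between OTU_N and OTU_P.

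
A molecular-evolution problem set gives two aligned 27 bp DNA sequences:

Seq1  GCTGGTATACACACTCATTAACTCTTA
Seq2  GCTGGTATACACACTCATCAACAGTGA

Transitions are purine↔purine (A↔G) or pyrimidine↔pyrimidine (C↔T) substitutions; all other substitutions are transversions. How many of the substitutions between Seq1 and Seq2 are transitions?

1

Mismatches occur at site 19 (T→C, transition), site 23 (T→A, transversion), site 24 (C→G, transversion), site 26 (T→G, transversion).
Of the 4 differences, 1 transition and 3 transversions, so the answer is 1.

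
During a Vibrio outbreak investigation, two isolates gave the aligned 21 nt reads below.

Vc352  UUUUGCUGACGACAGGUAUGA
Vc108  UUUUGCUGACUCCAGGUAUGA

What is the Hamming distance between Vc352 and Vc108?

2

The sequences differ at positions 11 (G/U), 12 (A/C).
That gives 2 mismatches out of 21 aligned sites, so the Hamming distance is 2.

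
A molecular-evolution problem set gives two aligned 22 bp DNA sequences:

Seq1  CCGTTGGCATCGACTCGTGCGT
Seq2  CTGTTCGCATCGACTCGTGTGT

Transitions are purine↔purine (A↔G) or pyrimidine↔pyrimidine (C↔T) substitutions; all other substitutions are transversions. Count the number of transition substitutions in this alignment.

Mismatches occur at site 2 (C→T, transition), site 6 (G→C, transversion), site 20 (C→T, transition).
Of the 3 differences, 2 transitions and 1 transversion, so the answer is 2.

2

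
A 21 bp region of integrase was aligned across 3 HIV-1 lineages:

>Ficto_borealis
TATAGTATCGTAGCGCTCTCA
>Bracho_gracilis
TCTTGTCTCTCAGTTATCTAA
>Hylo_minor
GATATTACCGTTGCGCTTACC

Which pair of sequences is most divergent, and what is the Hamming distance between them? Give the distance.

Pairwise Hamming distances:
  Ficto_borealis vs Bracho_gracilis: 9
  Ficto_borealis vs Hylo_minor: 7
  Bracho_gracilis vs Hylo_minor: 16
The largest is 16, between Bracho_gracilis and Hylo_minor.

16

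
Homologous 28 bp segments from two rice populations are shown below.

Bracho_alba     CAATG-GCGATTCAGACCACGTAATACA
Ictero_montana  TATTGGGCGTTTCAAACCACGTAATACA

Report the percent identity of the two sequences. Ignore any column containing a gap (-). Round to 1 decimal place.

Excluding the 1 gap column leaves 27 comparable sites.
The sequences differ at positions 1 (C/T), 3 (A/T), 10 (A/T), 15 (G/A).
23 of the 27 comparable sites match, so the percent identity is 23/27 × 100 = 85.2%.

85.2%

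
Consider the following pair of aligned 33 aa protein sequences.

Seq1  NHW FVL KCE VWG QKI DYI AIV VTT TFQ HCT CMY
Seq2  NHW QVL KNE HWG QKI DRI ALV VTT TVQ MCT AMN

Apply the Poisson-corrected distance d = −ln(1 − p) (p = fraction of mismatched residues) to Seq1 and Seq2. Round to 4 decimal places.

0.3185

Differing sites — 4:F/Q; 8:C/N; 10:V/H; 17:Y/R; 20:I/L; 26:F/V; 28:H/M; 31:C/A; 33:Y/N.
p = 9/33 = 0.272727.
d = −ln(1 − 0.272727) = −ln(0.727273) = 0.3185.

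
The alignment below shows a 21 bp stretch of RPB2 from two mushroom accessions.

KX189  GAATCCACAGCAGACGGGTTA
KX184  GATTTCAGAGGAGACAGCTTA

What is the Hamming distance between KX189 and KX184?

6

Differing sites — 3:A/T; 5:C/T; 8:C/G; 11:C/G; 16:G/A; 18:G/C.
That gives 6 mismatches out of 21 aligned sites, so the Hamming distance is 6.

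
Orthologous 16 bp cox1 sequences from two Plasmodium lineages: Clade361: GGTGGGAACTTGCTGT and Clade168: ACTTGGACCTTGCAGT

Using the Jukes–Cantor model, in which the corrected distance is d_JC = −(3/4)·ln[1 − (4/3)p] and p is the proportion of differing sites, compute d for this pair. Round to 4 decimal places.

0.4042

The sequences differ at positions 1 (G/A), 2 (G/C), 4 (G/T), 8 (A/C), 14 (T/A).
p = 5/16 = 0.312500.
d = −0.75 · ln(1 − (4/3)·0.312500) = −0.75 · ln(0.583333) = −0.75 · (-0.538997) = 0.4042.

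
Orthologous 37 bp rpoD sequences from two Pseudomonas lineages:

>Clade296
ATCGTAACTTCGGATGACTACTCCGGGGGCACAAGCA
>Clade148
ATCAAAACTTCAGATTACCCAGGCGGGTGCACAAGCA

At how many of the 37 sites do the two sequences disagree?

10

Mismatches occur at site 4 (G/A), site 5 (T/A), site 12 (G/A), site 16 (G/T), site 19 (T/C), site 20 (A/C), site 21 (C/A), site 22 (T/G), site 23 (C/G), site 28 (G/T).
That gives 10 mismatches out of 37 aligned sites, so the Hamming distance is 10.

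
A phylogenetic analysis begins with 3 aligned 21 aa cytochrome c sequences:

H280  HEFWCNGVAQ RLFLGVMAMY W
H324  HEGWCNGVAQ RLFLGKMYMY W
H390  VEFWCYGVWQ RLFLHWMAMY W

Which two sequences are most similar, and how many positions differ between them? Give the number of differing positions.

Pairwise Hamming distances:
  H280 vs H324: 3
  H280 vs H390: 5
  H324 vs H390: 7
The smallest is 3, between H280 and H324.

3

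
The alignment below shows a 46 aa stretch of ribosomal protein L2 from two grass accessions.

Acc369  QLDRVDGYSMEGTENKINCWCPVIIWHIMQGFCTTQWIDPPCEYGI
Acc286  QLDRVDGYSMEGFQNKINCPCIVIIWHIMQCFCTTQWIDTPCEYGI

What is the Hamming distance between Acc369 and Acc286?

6

Differing sites — 13:T/F; 14:E/Q; 20:W/P; 22:P/I; 31:G/C; 40:P/T.
That gives 6 mismatches out of 46 aligned sites, so the Hamming distance is 6.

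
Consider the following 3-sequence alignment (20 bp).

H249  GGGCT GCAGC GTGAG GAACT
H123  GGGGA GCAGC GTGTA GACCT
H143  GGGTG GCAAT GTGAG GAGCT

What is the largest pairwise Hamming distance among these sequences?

Pairwise Hamming distances:
  H249 vs H123: 5
  H249 vs H143: 5
  H123 vs H143: 7
The largest is 7, between H123 and H143.

7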